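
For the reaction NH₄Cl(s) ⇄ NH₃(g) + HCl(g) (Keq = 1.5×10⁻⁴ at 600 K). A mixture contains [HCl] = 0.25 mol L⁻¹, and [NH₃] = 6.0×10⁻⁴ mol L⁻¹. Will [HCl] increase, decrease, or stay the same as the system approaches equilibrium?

stay the same

(NH₄Cl is a pure solid — omitted from Q.)
Q = [NH₃]·[HCl] = (6.0×10⁻⁴)·(0.25) = 1.5×10⁻⁴
Q = 1.5×10⁻⁴ = Keq; the system is at equilibrium.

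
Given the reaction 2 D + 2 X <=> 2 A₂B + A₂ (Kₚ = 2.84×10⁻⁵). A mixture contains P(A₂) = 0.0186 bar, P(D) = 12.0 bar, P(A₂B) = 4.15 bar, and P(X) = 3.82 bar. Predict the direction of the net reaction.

Qₚ = P(A₂B)²·P(A₂) / (P(D)²·P(X)²) = (4.15)²·(0.0186) / ((12.0)²·(3.82)²) = 1.52×10⁻⁴
Qₚ = 1.52×10⁻⁴ > Kₚ = 2.84×10⁻⁵, so the reverse reaction proceeds.

in the reverse direction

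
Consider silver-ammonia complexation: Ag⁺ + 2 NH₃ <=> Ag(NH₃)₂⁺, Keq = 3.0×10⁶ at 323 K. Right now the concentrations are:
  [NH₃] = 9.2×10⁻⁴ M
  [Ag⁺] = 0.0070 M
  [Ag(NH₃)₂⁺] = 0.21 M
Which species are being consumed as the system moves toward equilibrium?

Ag(NH₃)₂⁺ (products)

Q = [Ag(NH₃)₂⁺] / ([Ag⁺]·[NH₃]²) = (0.21) / ((0.0070)·(9.2×10⁻⁴)²) = 3.5×10⁷
Q = 3.5×10⁷ > Keq = 3.0×10⁶: net reverse reaction.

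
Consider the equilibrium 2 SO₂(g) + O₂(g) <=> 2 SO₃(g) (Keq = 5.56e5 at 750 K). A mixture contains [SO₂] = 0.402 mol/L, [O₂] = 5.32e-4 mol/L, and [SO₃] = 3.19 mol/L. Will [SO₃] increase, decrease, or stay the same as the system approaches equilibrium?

increase

Q = [SO₃]² / ([SO₂]²·[O₂]) = (3.19)² / ((0.402)²·(5.32e-4)) = 1.18e5
Q = 1.18e5 < Keq = 5.56e5: net forward reaction.
SO₃ is a product, so it increases.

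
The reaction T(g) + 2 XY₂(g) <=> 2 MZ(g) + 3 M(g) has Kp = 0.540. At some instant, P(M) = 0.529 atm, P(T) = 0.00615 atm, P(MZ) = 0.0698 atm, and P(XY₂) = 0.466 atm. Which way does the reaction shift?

no net change (already at equilibrium)

Qp = P(MZ)²·P(M)³ / (P(T)·P(XY₂)²) = (0.0698)²·(0.529)³ / ((0.00615)·(0.466)²) = 0.540
Qp = 0.540 = Kp, so the system is already at equilibrium.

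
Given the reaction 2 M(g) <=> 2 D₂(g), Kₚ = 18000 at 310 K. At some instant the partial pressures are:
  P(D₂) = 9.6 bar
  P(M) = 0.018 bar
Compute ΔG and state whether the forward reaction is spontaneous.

ΔG = 7.11 kJ/mol; the forward reaction is non-spontaneous

Qₚ = P(D₂)² / P(M)² = (9.6)² / (0.018)² = 2.84e5
ΔG = RT ln(Qₚ/Kₚ) = (8.314 J mol⁻¹ K⁻¹)(310 K) × ln(2.84e5/18000)
   = (2.577 kJ/mol)(2.759) = 7.11 kJ/mol
ΔG > 0, so the forward reaction is non-spontaneous (proceeds in reverse).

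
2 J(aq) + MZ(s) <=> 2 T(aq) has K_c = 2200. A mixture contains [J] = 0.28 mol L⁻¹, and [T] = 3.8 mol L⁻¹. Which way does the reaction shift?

forward (toward products)

(MZ is a pure solid — omitted from Q_c.)
Q_c = [T]² / [J]² = (3.8)² / (0.28)² = 180
Q_c = 180 < K_c = 2200, so the forward reaction proceeds.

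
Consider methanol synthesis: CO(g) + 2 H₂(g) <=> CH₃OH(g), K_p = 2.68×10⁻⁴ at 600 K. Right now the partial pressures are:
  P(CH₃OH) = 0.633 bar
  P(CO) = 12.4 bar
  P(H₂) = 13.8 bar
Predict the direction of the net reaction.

at equilibrium

Q_p = P(CH₃OH) / (P(CO)·P(H₂)²) = (0.633) / ((12.4)·(13.8)²) = 2.68×10⁻⁴
Q_p = 2.68×10⁻⁴ = K_p, so the system is already at equilibrium.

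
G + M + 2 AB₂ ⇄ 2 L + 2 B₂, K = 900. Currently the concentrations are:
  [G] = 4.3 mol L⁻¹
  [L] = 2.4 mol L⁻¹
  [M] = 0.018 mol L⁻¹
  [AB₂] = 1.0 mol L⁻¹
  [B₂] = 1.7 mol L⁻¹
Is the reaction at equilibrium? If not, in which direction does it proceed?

forward (toward products)

Q = [L]²·[B₂]² / ([G]·[M]·[AB₂]²) = (2.4)²·(1.7)² / ((4.3)·(0.018)·(1.0)²) = 220
Q = 220 < K = 900, so the forward reaction proceeds.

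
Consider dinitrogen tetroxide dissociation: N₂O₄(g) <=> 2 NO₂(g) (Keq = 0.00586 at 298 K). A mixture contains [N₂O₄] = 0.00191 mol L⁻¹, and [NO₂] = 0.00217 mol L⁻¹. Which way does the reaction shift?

Q = [NO₂]² / [N₂O₄] = (0.00217)² / (0.00191) = 0.00247
Q = 0.00247 < Keq = 0.00586, so the forward reaction proceeds.

forward (toward products)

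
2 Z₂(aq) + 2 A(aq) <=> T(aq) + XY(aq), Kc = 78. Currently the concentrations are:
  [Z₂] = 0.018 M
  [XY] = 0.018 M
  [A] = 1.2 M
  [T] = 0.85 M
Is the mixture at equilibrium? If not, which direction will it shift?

no; Q < K, reaction proceeds forward

Qc = [T]·[XY] / ([Z₂]²·[A]²) = (0.85)·(0.018) / ((0.018)²·(1.2)²) = 33
Qc = 33 < Kc = 78: net forward reaction.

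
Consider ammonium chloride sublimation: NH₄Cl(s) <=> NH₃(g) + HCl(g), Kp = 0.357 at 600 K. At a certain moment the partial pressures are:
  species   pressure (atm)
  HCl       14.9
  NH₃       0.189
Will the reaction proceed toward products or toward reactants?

(NH₄Cl is a pure solid — omitted from Qp.)
Qp = P(NH₃)·P(HCl) = (0.189)·(14.9) = 2.82
Qp = 2.82 > Kp = 0.357, so the reverse reaction proceeds.

to the left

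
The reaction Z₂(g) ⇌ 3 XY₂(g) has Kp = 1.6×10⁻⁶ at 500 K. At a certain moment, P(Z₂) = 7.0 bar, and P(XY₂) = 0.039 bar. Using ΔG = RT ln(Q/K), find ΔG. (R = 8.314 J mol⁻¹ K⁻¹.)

ΔG = 6.93 kJ/mol

Qp = P(XY₂)³ / P(Z₂) = (0.039)³ / (7.0) = 8.47×10⁻⁶
ΔG = RT ln(Qp/Kp) = (8.314 J mol⁻¹ K⁻¹)(500 K) × ln(8.47×10⁻⁶/1.6×10⁻⁶)
   = (4.157 kJ/mol)(1.667) = 6.93 kJ/mol
ΔG > 0, so the forward reaction is non-spontaneous (proceeds in reverse).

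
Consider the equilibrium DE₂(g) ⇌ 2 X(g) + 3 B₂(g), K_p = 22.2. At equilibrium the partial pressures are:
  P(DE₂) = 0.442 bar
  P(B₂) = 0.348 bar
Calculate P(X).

At equilibrium, K_p = P(X)²·P(B₂)³ / P(DE₂) = 22.2.
(P(X))²·(0.348)³ / (0.442) = 22.2
P(X)² = 233 ⇒ P(X) = 15.3 bar

P(X) = 15.3 bar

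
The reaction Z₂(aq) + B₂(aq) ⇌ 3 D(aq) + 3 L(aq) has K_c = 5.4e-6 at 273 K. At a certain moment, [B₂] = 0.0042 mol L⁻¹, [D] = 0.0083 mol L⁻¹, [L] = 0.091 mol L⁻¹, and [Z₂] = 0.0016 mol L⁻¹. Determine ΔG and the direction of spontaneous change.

ΔG = 5.62 kJ/mol; the forward reaction is non-spontaneous

Q_c = [D]³·[L]³ / ([Z₂]·[B₂]) = (0.0083)³·(0.091)³ / ((0.0016)·(0.0042)) = 6.41e-5
ΔG = RT ln(Q_c/K_c) = (8.314 J mol⁻¹ K⁻¹)(273 K) × ln(6.41e-5/5.4e-6)
   = (2.270 kJ/mol)(2.474) = 5.62 kJ/mol
ΔG > 0, so the forward reaction is non-spontaneous (proceeds in reverse).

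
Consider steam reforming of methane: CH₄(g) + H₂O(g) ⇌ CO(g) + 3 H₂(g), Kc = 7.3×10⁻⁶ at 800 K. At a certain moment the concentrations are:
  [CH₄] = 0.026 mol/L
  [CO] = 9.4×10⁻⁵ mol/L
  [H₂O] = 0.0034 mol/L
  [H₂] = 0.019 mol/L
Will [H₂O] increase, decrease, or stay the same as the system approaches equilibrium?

Qc = [CO]·[H₂]³ / ([CH₄]·[H₂O]) = (9.4×10⁻⁵)·(0.019)³ / ((0.026)·(0.0034)) = 7.3×10⁻⁶
Qc = 7.3×10⁻⁶ = Kc; the system is at equilibrium.

stay the same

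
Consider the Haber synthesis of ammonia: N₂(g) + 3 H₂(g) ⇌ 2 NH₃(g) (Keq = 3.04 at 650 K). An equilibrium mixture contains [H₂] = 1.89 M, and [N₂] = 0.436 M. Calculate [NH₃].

At equilibrium, Keq = [NH₃]² / ([N₂]·[H₂]³) = 3.04.
([NH₃])² / ((0.436)·(1.89)³) = 3.04
[NH₃]² = 8.95 ⇒ [NH₃] = 2.99 M

[NH₃] = 2.99 M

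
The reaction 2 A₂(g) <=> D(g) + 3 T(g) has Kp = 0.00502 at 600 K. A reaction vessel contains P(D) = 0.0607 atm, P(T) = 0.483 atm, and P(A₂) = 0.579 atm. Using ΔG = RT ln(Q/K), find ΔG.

ΔG = 6.99 kJ/mol

Qp = P(D)·P(T)³ / P(A₂)² = (0.0607)·(0.483)³ / (0.579)² = 0.0204
ΔG = RT ln(Qp/Kp) = (8.314 J mol⁻¹ K⁻¹)(600 K) × ln(0.0204/0.00502)
   = (4.988 kJ/mol)(1.402) = 6.99 kJ/mol
ΔG > 0, so the forward reaction is non-spontaneous (proceeds in reverse).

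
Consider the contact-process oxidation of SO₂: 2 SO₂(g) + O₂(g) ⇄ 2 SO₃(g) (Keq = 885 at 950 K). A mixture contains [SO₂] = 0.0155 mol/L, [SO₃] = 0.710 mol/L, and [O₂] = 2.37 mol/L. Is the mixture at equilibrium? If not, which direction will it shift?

Q = [SO₃]² / ([SO₂]²·[O₂]) = (0.710)² / ((0.0155)²·(2.37)) = 885
Q = 885 = Keq; the system is at equilibrium.

yes, at equilibrium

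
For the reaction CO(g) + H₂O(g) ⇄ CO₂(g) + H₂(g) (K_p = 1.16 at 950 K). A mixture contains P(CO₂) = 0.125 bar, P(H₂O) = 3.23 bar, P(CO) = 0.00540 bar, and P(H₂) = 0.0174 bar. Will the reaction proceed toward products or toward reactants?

to the right

Q_p = P(CO₂)·P(H₂) / (P(CO)·P(H₂O)) = (0.125)·(0.0174) / ((0.00540)·(3.23)) = 0.125
Q_p = 0.125 < K_p = 1.16, so the forward reaction proceeds.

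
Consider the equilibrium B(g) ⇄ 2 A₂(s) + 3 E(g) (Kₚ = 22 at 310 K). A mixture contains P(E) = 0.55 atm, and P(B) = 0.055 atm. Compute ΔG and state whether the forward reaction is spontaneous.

(A₂ is a pure solid — omitted from Qₚ.)
Qₚ = P(E)³ / P(B) = (0.55)³ / (0.055) = 3.03
ΔG = RT ln(Qₚ/Kₚ) = (8.314 J mol⁻¹ K⁻¹)(310 K) × ln(3.03/22)
   = (2.577 kJ/mol)(-1.982) = -5.11 kJ/mol
ΔG < 0, so the forward reaction is spontaneous (proceeds forward).

ΔG = -5.11 kJ/mol; the forward reaction is spontaneous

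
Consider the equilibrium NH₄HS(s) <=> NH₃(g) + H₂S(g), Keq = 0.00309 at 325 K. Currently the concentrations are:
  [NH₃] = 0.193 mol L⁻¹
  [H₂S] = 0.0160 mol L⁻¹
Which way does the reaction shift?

(NH₄HS is a pure solid — omitted from Q.)
Q = [NH₃]·[H₂S] = (0.193)·(0.0160) = 0.00309
Q = 0.00309 = Keq, so the system is already at equilibrium.

neither direction; the system is at equilibrium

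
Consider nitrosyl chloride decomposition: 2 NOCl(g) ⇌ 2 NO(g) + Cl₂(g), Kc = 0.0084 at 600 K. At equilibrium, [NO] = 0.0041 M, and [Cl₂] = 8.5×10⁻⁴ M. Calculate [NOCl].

At equilibrium, Kc = [NO]²·[Cl₂] / [NOCl]² = 0.0084.
(0.0041)²·(8.5×10⁻⁴) / ([NOCl])² = 0.0084
[NOCl]² = 1.70×10⁻⁶ ⇒ [NOCl] = 0.0013 M

[NOCl] = 0.0013 M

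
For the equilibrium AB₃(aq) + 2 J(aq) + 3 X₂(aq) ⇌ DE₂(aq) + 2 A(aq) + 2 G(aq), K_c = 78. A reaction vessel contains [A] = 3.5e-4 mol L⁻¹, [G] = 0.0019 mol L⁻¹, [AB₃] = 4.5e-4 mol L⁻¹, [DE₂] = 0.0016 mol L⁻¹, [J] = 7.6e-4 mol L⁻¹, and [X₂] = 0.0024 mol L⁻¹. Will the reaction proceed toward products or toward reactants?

toward reactants

Q_c = [DE₂]·[A]²·[G]² / ([AB₃]·[J]²·[X₂]³) = (0.0016)·(3.5e-4)²·(0.0019)² / ((4.5e-4)·(7.6e-4)²·(0.0024)³) = 200
Q_c = 200 > K_c = 78, so the reverse reaction proceeds.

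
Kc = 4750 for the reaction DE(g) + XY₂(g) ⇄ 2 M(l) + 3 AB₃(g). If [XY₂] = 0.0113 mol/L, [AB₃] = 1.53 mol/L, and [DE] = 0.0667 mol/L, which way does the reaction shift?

(M is a pure liquid — omitted from Qc.)
Qc = [AB₃]³ / ([DE]·[XY₂]) = (1.53)³ / ((0.0667)·(0.0113)) = 4750
Qc = 4750 = Kc, so the system is already at equilibrium.

at equilibrium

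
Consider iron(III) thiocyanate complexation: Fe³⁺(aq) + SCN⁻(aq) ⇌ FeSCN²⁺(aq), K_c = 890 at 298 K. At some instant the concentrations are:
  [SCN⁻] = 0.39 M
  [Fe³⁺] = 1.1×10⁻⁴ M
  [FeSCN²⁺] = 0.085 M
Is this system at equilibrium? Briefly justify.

Q_c = [FeSCN²⁺] / ([Fe³⁺]·[SCN⁻]) = (0.085) / ((1.1×10⁻⁴)·(0.39)) = 2000
Q_c = 2000 > K_c = 890: net reverse reaction.

no; Q > K, reaction proceeds in reverse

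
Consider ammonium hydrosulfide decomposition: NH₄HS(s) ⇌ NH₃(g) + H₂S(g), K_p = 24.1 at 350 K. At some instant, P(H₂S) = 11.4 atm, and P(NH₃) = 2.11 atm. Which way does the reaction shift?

(NH₄HS is a pure solid — omitted from Q_p.)
Q_p = P(NH₃)·P(H₂S) = (2.11)·(11.4) = 24.1
Q_p = 24.1 = K_p, so the system is already at equilibrium.

no net change (already at equilibrium)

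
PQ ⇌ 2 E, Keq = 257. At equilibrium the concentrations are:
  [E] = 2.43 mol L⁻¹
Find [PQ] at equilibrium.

At equilibrium, Keq = [E]² / [PQ] = 257.
(2.43)² / ([PQ]) = 257
[PQ] = 0.0230 mol L⁻¹

[PQ] = 0.0230 mol L⁻¹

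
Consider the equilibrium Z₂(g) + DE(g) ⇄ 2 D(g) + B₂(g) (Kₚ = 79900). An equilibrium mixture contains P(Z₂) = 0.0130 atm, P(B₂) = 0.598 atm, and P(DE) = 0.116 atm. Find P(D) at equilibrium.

At equilibrium, Kₚ = P(D)²·P(B₂) / (P(Z₂)·P(DE)) = 79900.
(P(D))²·(0.598) / ((0.0130)·(0.116)) = 79900
P(D)² = 201 ⇒ P(D) = 14.2 atm

P(D) = 14.2 atm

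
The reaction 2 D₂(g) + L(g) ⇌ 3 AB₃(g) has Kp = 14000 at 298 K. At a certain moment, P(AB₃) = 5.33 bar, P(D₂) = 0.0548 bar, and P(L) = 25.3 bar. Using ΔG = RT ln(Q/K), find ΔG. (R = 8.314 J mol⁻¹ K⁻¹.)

Qp = P(AB₃)³ / (P(D₂)²·P(L)) = (5.33)³ / ((0.0548)²·(25.3)) = 1990
ΔG = RT ln(Qp/Kp) = (8.314 J mol⁻¹ K⁻¹)(298 K) × ln(1990/14000)
   = (2.478 kJ/mol)(-1.951) = -4.83 kJ/mol
ΔG < 0, so the forward reaction is spontaneous (proceeds forward).

ΔG = -4.83 kJ/mol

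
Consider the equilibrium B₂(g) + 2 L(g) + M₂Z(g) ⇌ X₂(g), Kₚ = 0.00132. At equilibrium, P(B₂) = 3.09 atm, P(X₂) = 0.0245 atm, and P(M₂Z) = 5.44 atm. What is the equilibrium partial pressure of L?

P(L) = 1.05 atm

At equilibrium, Kₚ = P(X₂) / (P(B₂)·P(L)²·P(M₂Z)) = 0.00132.
(0.0245) / ((3.09)·(P(L))²·(5.44)) = 0.00132
P(L)² = 1.10 ⇒ P(L) = 1.05 atm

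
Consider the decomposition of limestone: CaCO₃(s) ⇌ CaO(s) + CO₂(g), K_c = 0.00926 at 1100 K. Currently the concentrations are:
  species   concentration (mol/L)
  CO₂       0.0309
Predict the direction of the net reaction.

(CaCO₃, CaO are pure solids — omitted from Q_c.)
Q_c = [CO₂] = 0.0309
Q_c = 0.0309 > K_c = 0.00926, so the reverse reaction proceeds.

in the reverse direction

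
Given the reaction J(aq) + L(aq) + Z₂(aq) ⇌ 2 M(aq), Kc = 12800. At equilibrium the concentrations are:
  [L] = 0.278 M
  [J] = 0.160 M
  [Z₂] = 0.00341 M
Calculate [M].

At equilibrium, Kc = [M]² / ([J]·[L]·[Z₂]) = 12800.
([M])² / ((0.160)·(0.278)·(0.00341)) = 12800
[M]² = 1.94 ⇒ [M] = 1.39 M

[M] = 1.39 M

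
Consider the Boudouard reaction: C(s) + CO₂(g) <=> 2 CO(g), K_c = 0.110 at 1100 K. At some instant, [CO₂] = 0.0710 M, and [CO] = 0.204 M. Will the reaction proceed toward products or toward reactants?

(C is a pure solid — omitted from Q_c.)
Q_c = [CO]² / [CO₂] = (0.204)² / (0.0710) = 0.586
Q_c = 0.586 > K_c = 0.110, so the reverse reaction proceeds.

in the reverse direction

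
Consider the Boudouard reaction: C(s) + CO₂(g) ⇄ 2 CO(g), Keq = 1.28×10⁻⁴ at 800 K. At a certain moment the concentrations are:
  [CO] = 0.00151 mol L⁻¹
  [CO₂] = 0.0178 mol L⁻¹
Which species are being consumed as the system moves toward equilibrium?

none (at equilibrium)

(C is a pure solid — omitted from Q.)
Q = [CO]² / [CO₂] = (0.00151)² / (0.0178) = 1.28×10⁻⁴
Q = 1.28×10⁻⁴ = Keq; the system is at equilibrium.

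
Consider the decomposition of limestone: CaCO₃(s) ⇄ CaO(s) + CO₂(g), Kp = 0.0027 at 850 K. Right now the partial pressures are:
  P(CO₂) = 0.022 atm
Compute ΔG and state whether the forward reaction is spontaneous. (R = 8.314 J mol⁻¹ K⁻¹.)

ΔG = 14.8 kJ/mol; the forward reaction is non-spontaneous

(CaCO₃, CaO are pure solids — omitted from Qp.)
Qp = P(CO₂) = 0.0220
ΔG = RT ln(Qp/Kp) = (8.314 J mol⁻¹ K⁻¹)(850 K) × ln(0.0220/0.0027)
   = (7.067 kJ/mol)(2.098) = 14.8 kJ/mol
ΔG > 0, so the forward reaction is non-spontaneous (proceeds in reverse).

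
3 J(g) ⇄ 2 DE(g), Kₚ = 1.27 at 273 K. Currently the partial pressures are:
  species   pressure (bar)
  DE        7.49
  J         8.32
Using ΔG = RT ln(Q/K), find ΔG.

Qₚ = P(DE)² / P(J)³ = (7.49)² / (8.32)³ = 0.0974
ΔG = RT ln(Qₚ/Kₚ) = (8.314 J mol⁻¹ K⁻¹)(273 K) × ln(0.0974/1.27)
   = (2.270 kJ/mol)(-2.568) = -5.83 kJ/mol
ΔG < 0, so the forward reaction is spontaneous (proceeds forward).

ΔG = -5.83 kJ/mol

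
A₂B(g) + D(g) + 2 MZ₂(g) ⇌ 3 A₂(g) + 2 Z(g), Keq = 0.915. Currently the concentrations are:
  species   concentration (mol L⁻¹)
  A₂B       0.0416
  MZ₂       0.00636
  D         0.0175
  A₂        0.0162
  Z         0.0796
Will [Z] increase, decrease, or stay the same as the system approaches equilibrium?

stay the same

Q = [A₂]³·[Z]² / ([A₂B]·[D]·[MZ₂]²) = (0.0162)³·(0.0796)² / ((0.0416)·(0.0175)·(0.00636)²) = 0.915
Q = 0.915 = Keq; the system is at equilibrium.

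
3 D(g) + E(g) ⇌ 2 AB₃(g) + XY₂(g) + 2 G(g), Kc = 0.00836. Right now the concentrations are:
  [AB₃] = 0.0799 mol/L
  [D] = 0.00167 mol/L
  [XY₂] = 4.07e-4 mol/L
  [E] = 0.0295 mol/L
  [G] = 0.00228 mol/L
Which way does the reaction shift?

Qc = [AB₃]²·[XY₂]·[G]² / ([D]³·[E]) = (0.0799)²·(4.07e-4)·(0.00228)² / ((0.00167)³·(0.0295)) = 0.0983
Qc = 0.0983 > Kc = 0.00836, so the reverse reaction proceeds.

toward reactants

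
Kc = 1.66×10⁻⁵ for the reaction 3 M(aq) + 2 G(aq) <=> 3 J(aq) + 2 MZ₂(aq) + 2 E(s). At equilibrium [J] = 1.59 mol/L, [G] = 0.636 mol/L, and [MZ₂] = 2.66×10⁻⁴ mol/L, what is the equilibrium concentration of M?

[M] = 0.349 mol/L

(E is a pure solid — omitted from Kc.)
At equilibrium, Kc = [J]³·[MZ₂]² / ([M]³·[G]²) = 1.66×10⁻⁵.
(1.59)³·(2.66×10⁻⁴)² / (([M])³·(0.636)²) = 1.66×10⁻⁵
[M]³ = 0.0424 ⇒ [M] = 0.349 mol/L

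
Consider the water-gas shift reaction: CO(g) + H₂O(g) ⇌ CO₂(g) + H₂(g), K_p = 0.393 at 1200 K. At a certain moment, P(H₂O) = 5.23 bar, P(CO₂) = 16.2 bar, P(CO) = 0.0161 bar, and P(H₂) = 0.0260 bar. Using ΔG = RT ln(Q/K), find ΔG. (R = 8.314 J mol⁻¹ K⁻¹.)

Q_p = P(CO₂)·P(H₂) / (P(CO)·P(H₂O)) = (16.2)·(0.0260) / ((0.0161)·(5.23)) = 5.00
ΔG = RT ln(Q_p/K_p) = (8.314 J mol⁻¹ K⁻¹)(1200 K) × ln(5.00/0.393)
   = (9.977 kJ/mol)(2.543) = 25.4 kJ/mol
ΔG > 0, so the forward reaction is non-spontaneous (proceeds in reverse).

ΔG = 25.4 kJ/mol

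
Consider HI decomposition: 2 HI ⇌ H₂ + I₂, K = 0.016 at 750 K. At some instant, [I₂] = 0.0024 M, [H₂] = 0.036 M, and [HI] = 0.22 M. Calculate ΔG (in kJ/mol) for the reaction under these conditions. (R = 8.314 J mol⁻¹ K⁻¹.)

ΔG = -13.7 kJ/mol

Q = [H₂]·[I₂] / [HI]² = (0.036)·(0.0024) / (0.22)² = 0.00179
ΔG = RT ln(Q/K) = (8.314 J mol⁻¹ K⁻¹)(750 K) × ln(0.00179/0.016)
   = (6.236 kJ/mol)(-2.190) = -13.7 kJ/mol
ΔG < 0, so the forward reaction is spontaneous (proceeds forward).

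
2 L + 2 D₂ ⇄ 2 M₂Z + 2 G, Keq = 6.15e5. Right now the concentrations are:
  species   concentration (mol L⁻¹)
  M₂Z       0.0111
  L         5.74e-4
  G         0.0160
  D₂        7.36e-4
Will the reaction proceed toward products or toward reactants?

Q = [M₂Z]²·[G]² / ([L]²·[D₂]²) = (0.0111)²·(0.0160)² / ((5.74e-4)²·(7.36e-4)²) = 1.77e5
Q = 1.77e5 < Keq = 6.15e5, so the forward reaction proceeds.

in the forward direction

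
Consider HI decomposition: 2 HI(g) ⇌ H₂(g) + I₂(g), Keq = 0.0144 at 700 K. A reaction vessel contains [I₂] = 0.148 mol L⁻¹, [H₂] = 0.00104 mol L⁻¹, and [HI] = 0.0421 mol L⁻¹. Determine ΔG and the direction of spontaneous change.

ΔG = 10.5 kJ/mol; the forward reaction is non-spontaneous

Q = [H₂]·[I₂] / [HI]² = (0.00104)·(0.148) / (0.0421)² = 0.0868
ΔG = RT ln(Q/Keq) = (8.314 J mol⁻¹ K⁻¹)(700 K) × ln(0.0868/0.0144)
   = (5.820 kJ/mol)(1.796) = 10.5 kJ/mol
ΔG > 0, so the forward reaction is non-spontaneous (proceeds in reverse).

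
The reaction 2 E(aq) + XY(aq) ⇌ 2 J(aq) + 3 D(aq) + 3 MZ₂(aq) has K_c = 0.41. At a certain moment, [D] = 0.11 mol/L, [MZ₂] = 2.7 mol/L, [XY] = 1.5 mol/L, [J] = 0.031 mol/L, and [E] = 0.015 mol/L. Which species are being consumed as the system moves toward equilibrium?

Q_c = [J]²·[D]³·[MZ₂]³ / ([E]²·[XY]) = (0.031)²·(0.11)³·(2.7)³ / ((0.015)²·(1.5)) = 0.075
Q_c = 0.075 < K_c = 0.41: net forward reaction.

E, XY (reactants)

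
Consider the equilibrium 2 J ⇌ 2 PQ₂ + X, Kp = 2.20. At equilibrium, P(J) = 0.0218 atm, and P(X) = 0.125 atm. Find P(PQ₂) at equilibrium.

At equilibrium, Kp = P(PQ₂)²·P(X) / P(J)² = 2.20.
(P(PQ₂))²·(0.125) / (0.0218)² = 2.20
P(PQ₂)² = 0.00836 ⇒ P(PQ₂) = 0.0915 atm

P(PQ₂) = 0.0915 atm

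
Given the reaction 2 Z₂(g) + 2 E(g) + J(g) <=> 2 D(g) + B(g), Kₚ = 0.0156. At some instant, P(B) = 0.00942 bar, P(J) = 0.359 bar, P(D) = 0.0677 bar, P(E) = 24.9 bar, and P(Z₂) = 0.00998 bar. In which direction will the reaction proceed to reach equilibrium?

Qₚ = P(D)²·P(B) / (P(Z₂)²·P(E)²·P(J)) = (0.0677)²·(0.00942) / ((0.00998)²·(24.9)²·(0.359)) = 0.00195
Qₚ = 0.00195 < Kₚ = 0.0156, so the forward reaction proceeds.

toward products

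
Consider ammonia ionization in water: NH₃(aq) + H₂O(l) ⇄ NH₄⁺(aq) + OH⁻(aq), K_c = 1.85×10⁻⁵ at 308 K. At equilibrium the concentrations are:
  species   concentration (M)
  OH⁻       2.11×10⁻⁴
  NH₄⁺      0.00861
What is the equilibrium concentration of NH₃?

(H₂O is a pure liquid — omitted from K_c.)
At equilibrium, K_c = [NH₄⁺]·[OH⁻] / [NH₃] = 1.85×10⁻⁵.
(0.00861)·(2.11×10⁻⁴) / ([NH₃]) = 1.85×10⁻⁵
[NH₃] = 0.0982 M

[NH₃] = 0.0982 M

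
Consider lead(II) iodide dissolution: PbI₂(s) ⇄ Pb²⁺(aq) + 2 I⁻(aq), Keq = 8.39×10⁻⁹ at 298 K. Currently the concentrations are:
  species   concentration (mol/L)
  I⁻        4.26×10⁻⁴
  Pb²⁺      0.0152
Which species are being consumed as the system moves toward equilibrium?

PbI₂ (reactants)

(PbI₂ is a pure solid — omitted from Q.)
Q = [Pb²⁺]·[I⁻]² = (0.0152)·(4.26×10⁻⁴)² = 2.76×10⁻⁹
Q = 2.76×10⁻⁹ < Keq = 8.39×10⁻⁹: net forward reaction.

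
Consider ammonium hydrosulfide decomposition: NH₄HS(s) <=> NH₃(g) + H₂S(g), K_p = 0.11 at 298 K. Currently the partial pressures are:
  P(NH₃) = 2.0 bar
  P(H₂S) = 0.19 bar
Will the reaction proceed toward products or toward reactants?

(NH₄HS is a pure solid — omitted from Q_p.)
Q_p = P(NH₃)·P(H₂S) = (2.0)·(0.19) = 0.38
Q_p = 0.38 > K_p = 0.11, so the reverse reaction proceeds.

toward reactants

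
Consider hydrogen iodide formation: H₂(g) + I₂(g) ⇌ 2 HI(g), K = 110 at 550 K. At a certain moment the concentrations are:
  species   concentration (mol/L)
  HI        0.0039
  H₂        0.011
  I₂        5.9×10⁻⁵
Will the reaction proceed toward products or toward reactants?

Q = [HI]² / ([H₂]·[I₂]) = (0.0039)² / ((0.011)·(5.9×10⁻⁵)) = 23
Q = 23 < K = 110, so the forward reaction proceeds.

forward (toward products)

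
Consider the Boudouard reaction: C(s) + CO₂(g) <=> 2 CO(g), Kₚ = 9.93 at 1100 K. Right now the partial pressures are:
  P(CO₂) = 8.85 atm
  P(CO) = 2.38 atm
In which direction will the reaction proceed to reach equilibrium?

in the forward direction

(C is a pure solid — omitted from Qₚ.)
Qₚ = P(CO)² / P(CO₂) = (2.38)² / (8.85) = 0.640
Qₚ = 0.640 < Kₚ = 9.93, so the forward reaction proceeds.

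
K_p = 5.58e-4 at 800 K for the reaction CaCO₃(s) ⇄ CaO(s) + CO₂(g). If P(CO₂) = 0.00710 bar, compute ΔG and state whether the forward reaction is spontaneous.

ΔG = 16.9 kJ/mol; the forward reaction is non-spontaneous

(CaCO₃, CaO are pure solids — omitted from Q_p.)
Q_p = P(CO₂) = 0.00710
ΔG = RT ln(Q_p/K_p) = (8.314 J mol⁻¹ K⁻¹)(800 K) × ln(0.00710/5.58e-4)
   = (6.651 kJ/mol)(2.543) = 16.9 kJ/mol
ΔG > 0, so the forward reaction is non-spontaneous (proceeds in reverse).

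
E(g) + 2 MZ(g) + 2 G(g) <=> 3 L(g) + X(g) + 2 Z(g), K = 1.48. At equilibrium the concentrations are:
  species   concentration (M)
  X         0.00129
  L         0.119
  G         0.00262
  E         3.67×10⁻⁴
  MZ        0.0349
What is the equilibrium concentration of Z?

[Z] = 0.00145 M

At equilibrium, K = [L]³·[X]·[Z]² / ([E]·[MZ]²·[G]²) = 1.48.
(0.119)³·(0.00129)·([Z])² / ((3.67×10⁻⁴)·(0.0349)²·(0.00262)²) = 1.48
[Z]² = 2.09×10⁻⁶ ⇒ [Z] = 0.00145 M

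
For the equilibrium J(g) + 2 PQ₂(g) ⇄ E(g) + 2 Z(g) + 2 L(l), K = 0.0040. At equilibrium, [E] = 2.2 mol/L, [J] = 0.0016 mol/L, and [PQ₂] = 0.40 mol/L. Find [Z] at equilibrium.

(L is a pure liquid — omitted from K.)
At equilibrium, K = [E]·[Z]² / ([J]·[PQ₂]²) = 0.0040.
(2.2)·([Z])² / ((0.0016)·(0.40)²) = 0.0040
[Z]² = 4.65×10⁻⁷ ⇒ [Z] = 6.8×10⁻⁴ mol/L

[Z] = 6.8×10⁻⁴ mol/L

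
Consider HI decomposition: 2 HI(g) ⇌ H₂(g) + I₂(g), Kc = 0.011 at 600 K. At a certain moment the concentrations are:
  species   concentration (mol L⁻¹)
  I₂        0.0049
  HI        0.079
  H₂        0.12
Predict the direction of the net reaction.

Qc = [H₂]·[I₂] / [HI]² = (0.12)·(0.0049) / (0.079)² = 0.094
Qc = 0.094 > Kc = 0.011, so the reverse reaction proceeds.

in the reverse direction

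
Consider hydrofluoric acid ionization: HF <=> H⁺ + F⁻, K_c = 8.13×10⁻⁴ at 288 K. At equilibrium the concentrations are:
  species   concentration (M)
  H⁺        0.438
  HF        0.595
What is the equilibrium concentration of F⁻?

[F⁻] = 0.00110 M

At equilibrium, K_c = [H⁺]·[F⁻] / [HF] = 8.13×10⁻⁴.
(0.438)·([F⁻]) / (0.595) = 8.13×10⁻⁴
[F⁻] = 0.00110 M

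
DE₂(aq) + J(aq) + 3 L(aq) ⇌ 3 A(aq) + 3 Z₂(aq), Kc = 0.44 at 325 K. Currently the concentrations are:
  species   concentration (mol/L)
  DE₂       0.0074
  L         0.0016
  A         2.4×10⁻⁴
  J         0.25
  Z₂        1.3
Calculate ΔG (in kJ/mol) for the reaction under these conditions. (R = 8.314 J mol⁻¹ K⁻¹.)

Qc = [A]³·[Z₂]³ / ([DE₂]·[J]·[L]³) = (2.4×10⁻⁴)³·(1.3)³ / ((0.0074)·(0.25)·(0.0016)³) = 4.01
ΔG = RT ln(Qc/Kc) = (8.314 J mol⁻¹ K⁻¹)(325 K) × ln(4.01/0.44)
   = (2.702 kJ/mol)(2.210) = 5.97 kJ/mol
ΔG > 0, so the forward reaction is non-spontaneous (proceeds in reverse).

ΔG = 5.97 kJ/mol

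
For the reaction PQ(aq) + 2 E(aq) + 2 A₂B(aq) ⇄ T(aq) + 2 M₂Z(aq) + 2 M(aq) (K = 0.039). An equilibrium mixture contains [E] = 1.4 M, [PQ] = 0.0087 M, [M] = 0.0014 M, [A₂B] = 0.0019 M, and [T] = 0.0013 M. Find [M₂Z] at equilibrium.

[M₂Z] = 0.97 M

At equilibrium, K = [T]·[M₂Z]²·[M]² / ([PQ]·[E]²·[A₂B]²) = 0.039.
(0.0013)·([M₂Z])²·(0.0014)² / ((0.0087)·(1.4)²·(0.0019)²) = 0.039
[M₂Z]² = 0.942 ⇒ [M₂Z] = 0.97 M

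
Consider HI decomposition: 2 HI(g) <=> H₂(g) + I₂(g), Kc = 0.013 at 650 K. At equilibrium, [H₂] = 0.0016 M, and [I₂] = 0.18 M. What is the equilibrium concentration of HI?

At equilibrium, Kc = [H₂]·[I₂] / [HI]² = 0.013.
(0.0016)·(0.18) / ([HI])² = 0.013
[HI]² = 0.0222 ⇒ [HI] = 0.15 M

[HI] = 0.15 M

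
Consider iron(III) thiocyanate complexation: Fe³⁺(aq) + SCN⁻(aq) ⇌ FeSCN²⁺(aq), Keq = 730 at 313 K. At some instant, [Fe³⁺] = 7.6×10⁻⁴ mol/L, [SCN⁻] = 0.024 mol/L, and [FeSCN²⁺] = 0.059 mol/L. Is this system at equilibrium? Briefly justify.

Q = [FeSCN²⁺] / ([Fe³⁺]·[SCN⁻]) = (0.059) / ((7.6×10⁻⁴)·(0.024)) = 3200
Q = 3200 > Keq = 730: net reverse reaction.

no; Q > K, reaction proceeds in reverse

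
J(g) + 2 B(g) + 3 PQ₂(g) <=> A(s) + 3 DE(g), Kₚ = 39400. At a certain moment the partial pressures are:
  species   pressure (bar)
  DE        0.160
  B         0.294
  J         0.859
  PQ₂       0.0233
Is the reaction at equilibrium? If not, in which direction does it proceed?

forward (toward products)

(A is a pure solid — omitted from Qₚ.)
Qₚ = P(DE)³ / (P(J)·P(B)²·P(PQ₂)³) = (0.160)³ / ((0.859)·(0.294)²·(0.0233)³) = 4360
Qₚ = 4360 < Kₚ = 39400, so the forward reaction proceeds.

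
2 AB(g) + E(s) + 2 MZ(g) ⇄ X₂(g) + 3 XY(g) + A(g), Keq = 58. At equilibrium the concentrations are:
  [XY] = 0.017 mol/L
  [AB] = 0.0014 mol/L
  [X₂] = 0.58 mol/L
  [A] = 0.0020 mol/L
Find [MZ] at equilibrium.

(E is a pure solid — omitted from Keq.)
At equilibrium, Keq = [X₂]·[XY]³·[A] / ([AB]²·[MZ]²) = 58.
(0.58)·(0.017)³·(0.0020) / ((0.0014)²·([MZ])²) = 58
[MZ]² = 5.01e-5 ⇒ [MZ] = 0.0071 mol/L

[MZ] = 0.0071 mol/L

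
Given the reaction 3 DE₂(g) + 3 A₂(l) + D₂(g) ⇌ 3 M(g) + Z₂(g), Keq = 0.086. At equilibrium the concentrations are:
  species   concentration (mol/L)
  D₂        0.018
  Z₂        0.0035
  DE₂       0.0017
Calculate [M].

(A₂ is a pure liquid — omitted from Keq.)
At equilibrium, Keq = [M]³·[Z₂] / ([DE₂]³·[D₂]) = 0.086.
([M])³·(0.0035) / ((0.0017)³·(0.018)) = 0.086
[M]³ = 2.17×10⁻⁹ ⇒ [M] = 0.0013 mol/L

[M] = 0.0013 mol/L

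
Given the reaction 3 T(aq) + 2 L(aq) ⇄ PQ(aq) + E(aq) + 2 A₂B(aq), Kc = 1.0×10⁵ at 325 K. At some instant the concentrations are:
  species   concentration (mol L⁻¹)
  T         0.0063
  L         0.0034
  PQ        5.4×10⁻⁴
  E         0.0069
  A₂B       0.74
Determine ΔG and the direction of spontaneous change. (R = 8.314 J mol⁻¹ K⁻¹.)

ΔG = 5.28 kJ/mol; the forward reaction is non-spontaneous

Qc = [PQ]·[E]·[A₂B]² / ([T]³·[L]²) = (5.4×10⁻⁴)·(0.0069)·(0.74)² / ((0.0063)³·(0.0034)²) = 7.06×10⁵
ΔG = RT ln(Qc/Kc) = (8.314 J mol⁻¹ K⁻¹)(325 K) × ln(7.06×10⁵/1.0×10⁵)
   = (2.702 kJ/mol)(1.954) = 5.28 kJ/mol
ΔG > 0, so the forward reaction is non-spontaneous (proceeds in reverse).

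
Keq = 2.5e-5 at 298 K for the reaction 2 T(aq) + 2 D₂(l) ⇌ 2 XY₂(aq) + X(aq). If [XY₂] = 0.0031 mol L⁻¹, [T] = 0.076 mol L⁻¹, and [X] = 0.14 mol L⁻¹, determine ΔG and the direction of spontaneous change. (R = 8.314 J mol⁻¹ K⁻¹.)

ΔG = 5.53 kJ/mol; the forward reaction is non-spontaneous

(D₂ is a pure liquid — omitted from Q.)
Q = [XY₂]²·[X] / [T]² = (0.0031)²·(0.14) / (0.076)² = 2.33e-4
ΔG = RT ln(Q/Keq) = (8.314 J mol⁻¹ K⁻¹)(298 K) × ln(2.33e-4/2.5e-5)
   = (2.478 kJ/mol)(2.232) = 5.53 kJ/mol
ΔG > 0, so the forward reaction is non-spontaneous (proceeds in reverse).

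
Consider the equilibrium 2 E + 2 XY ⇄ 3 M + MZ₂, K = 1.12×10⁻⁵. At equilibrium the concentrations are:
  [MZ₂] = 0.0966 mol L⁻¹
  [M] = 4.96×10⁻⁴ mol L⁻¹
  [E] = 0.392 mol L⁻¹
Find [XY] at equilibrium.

At equilibrium, K = [M]³·[MZ₂] / ([E]²·[XY]²) = 1.12×10⁻⁵.
(4.96×10⁻⁴)³·(0.0966) / ((0.392)²·([XY])²) = 1.12×10⁻⁵
[XY]² = 6.85×10⁻⁶ ⇒ [XY] = 0.00262 mol L⁻¹

[XY] = 0.00262 mol L⁻¹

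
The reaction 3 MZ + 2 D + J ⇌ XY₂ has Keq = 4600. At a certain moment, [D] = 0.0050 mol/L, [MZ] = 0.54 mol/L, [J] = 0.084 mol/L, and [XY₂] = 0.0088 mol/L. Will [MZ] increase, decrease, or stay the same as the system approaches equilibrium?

Q = [XY₂] / ([MZ]³·[D]²·[J]) = (0.0088) / ((0.54)³·(0.0050)²·(0.084)) = 27000
Q = 27000 > Keq = 4600: net reverse reaction.
MZ is a reactant, so it increases.

increase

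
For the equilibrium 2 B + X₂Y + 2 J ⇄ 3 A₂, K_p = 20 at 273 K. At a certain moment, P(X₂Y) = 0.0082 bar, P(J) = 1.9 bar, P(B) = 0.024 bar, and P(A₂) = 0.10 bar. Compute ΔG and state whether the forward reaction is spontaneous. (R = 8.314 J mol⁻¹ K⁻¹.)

Q_p = P(A₂)³ / (P(B)²·P(X₂Y)·P(J)²) = (0.10)³ / ((0.024)²·(0.0082)·(1.9)²) = 58.6
ΔG = RT ln(Q_p/K_p) = (8.314 J mol⁻¹ K⁻¹)(273 K) × ln(58.6/20)
   = (2.270 kJ/mol)(1.075) = 2.44 kJ/mol
ΔG > 0, so the forward reaction is non-spontaneous (proceeds in reverse).

ΔG = 2.44 kJ/mol; the forward reaction is non-spontaneous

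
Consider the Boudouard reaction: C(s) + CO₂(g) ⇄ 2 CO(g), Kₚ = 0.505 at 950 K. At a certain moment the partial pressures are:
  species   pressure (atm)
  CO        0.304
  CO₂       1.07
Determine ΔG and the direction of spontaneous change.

ΔG = -13.9 kJ/mol; the forward reaction is spontaneous

(C is a pure solid — omitted from Qₚ.)
Qₚ = P(CO)² / P(CO₂) = (0.304)² / (1.07) = 0.0864
ΔG = RT ln(Qₚ/Kₚ) = (8.314 J mol⁻¹ K⁻¹)(950 K) × ln(0.0864/0.505)
   = (7.898 kJ/mol)(-1.766) = -13.9 kJ/mol
ΔG < 0, so the forward reaction is spontaneous (proceeds forward).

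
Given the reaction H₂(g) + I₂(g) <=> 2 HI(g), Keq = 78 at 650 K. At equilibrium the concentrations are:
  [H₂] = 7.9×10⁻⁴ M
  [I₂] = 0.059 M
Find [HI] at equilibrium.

At equilibrium, Keq = [HI]² / ([H₂]·[I₂]) = 78.
([HI])² / ((7.9×10⁻⁴)·(0.059)) = 78
[HI]² = 0.00364 ⇒ [HI] = 0.060 M

[HI] = 0.060 M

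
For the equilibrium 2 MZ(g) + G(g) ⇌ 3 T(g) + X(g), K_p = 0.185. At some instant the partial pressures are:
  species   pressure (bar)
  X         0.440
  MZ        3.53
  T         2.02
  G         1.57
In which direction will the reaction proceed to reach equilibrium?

Q_p = P(T)³·P(X) / (P(MZ)²·P(G)) = (2.02)³·(0.440) / ((3.53)²·(1.57)) = 0.185
Q_p = 0.185 = K_p, so the system is already at equilibrium.

at equilibrium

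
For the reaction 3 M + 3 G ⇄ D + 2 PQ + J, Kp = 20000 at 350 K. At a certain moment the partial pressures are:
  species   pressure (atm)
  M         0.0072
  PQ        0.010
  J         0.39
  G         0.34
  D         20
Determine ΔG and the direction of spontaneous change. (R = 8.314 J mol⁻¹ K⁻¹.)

Qp = P(D)·P(PQ)²·P(J) / (P(M)³·P(G)³) = (20)·(0.010)²·(0.39) / ((0.0072)³·(0.34)³) = 53200
ΔG = RT ln(Qp/Kp) = (8.314 J mol⁻¹ K⁻¹)(350 K) × ln(53200/20000)
   = (2.910 kJ/mol)(0.9783) = 2.85 kJ/mol
ΔG > 0, so the forward reaction is non-spontaneous (proceeds in reverse).

ΔG = 2.85 kJ/mol; the forward reaction is non-spontaneous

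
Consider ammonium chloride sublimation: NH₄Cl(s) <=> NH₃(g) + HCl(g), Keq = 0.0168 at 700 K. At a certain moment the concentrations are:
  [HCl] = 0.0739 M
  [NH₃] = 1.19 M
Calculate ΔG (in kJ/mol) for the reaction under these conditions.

ΔG = 9.63 kJ/mol

(NH₄Cl is a pure solid — omitted from Q.)
Q = [NH₃]·[HCl] = (1.19)·(0.0739) = 0.0879
ΔG = RT ln(Q/Keq) = (8.314 J mol⁻¹ K⁻¹)(700 K) × ln(0.0879/0.0168)
   = (5.820 kJ/mol)(1.655) = 9.63 kJ/mol
ΔG > 0, so the forward reaction is non-spontaneous (proceeds in reverse).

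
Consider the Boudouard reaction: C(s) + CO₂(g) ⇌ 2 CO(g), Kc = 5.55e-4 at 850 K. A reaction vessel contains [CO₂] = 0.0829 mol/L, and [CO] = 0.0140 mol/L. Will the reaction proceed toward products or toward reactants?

(C is a pure solid — omitted from Qc.)
Qc = [CO]² / [CO₂] = (0.0140)² / (0.0829) = 0.00236
Qc = 0.00236 > Kc = 5.55e-4, so the reverse reaction proceeds.

to the left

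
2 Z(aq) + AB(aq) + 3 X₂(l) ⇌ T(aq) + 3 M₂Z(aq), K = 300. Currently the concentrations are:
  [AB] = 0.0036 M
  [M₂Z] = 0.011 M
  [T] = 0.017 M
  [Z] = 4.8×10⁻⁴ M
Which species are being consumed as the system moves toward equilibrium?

(X₂ is a pure liquid — omitted from Q.)
Q = [T]·[M₂Z]³ / ([Z]²·[AB]) = (0.017)·(0.011)³ / ((4.8×10⁻⁴)²·(0.0036)) = 27
Q = 27 < K = 300: net forward reaction.

Z, AB, X₂ (reactants)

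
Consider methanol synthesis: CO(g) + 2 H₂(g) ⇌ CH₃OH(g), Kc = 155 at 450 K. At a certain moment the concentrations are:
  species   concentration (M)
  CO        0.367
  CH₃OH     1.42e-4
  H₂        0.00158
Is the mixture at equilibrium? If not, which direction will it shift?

yes, at equilibrium

Qc = [CH₃OH] / ([CO]·[H₂]²) = (1.42e-4) / ((0.367)·(0.00158)²) = 155
Qc = 155 = Kc; the system is at equilibrium.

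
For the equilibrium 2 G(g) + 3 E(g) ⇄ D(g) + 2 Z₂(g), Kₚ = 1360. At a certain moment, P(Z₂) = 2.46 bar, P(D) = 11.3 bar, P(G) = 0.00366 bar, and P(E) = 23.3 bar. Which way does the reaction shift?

toward products

Qₚ = P(D)·P(Z₂)² / (P(G)²·P(E)³) = (11.3)·(2.46)² / ((0.00366)²·(23.3)³) = 404
Qₚ = 404 < Kₚ = 1360, so the forward reaction proceeds.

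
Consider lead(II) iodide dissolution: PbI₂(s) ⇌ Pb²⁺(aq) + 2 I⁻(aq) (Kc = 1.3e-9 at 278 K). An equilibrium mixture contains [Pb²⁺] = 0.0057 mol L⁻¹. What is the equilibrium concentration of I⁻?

(PbI₂ is a pure solid — omitted from Kc.)
At equilibrium, Kc = [Pb²⁺]·[I⁻]² = 1.3e-9.
(0.0057)·([I⁻])² = 1.3e-9
[I⁻]² = 2.28e-7 ⇒ [I⁻] = 4.8e-4 mol L⁻¹

[I⁻] = 4.8e-4 mol L⁻¹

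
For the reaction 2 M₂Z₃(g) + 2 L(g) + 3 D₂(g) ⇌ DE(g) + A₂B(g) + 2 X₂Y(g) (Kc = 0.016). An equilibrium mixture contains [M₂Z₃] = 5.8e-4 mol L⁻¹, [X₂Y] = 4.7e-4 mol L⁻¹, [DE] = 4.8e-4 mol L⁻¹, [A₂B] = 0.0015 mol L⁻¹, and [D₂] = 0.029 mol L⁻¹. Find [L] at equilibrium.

At equilibrium, Kc = [DE]·[A₂B]·[X₂Y]² / ([M₂Z₃]²·[L]²·[D₂]³) = 0.016.
(4.8e-4)·(0.0015)·(4.7e-4)² / ((5.8e-4)²·([L])²·(0.029)³) = 0.016
[L]² = 1.21 ⇒ [L] = 1.1 mol L⁻¹

[L] = 1.1 mol L⁻¹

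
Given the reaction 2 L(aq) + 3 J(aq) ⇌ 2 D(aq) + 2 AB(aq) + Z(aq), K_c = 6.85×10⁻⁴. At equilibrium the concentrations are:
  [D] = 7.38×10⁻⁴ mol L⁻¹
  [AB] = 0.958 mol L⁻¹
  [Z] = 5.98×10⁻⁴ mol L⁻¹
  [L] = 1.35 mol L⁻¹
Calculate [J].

At equilibrium, K_c = [D]²·[AB]²·[Z] / ([L]²·[J]³) = 6.85×10⁻⁴.
(7.38×10⁻⁴)²·(0.958)²·(5.98×10⁻⁴) / ((1.35)²·([J])³) = 6.85×10⁻⁴
[J]³ = 2.39×10⁻⁷ ⇒ [J] = 0.00621 mol L⁻¹

[J] = 0.00621 mol L⁻¹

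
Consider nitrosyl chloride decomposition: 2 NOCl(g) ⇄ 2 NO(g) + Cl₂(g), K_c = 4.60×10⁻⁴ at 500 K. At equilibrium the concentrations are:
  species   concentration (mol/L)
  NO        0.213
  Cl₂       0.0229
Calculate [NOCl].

[NOCl] = 1.50 mol/L

At equilibrium, K_c = [NO]²·[Cl₂] / [NOCl]² = 4.60×10⁻⁴.
(0.213)²·(0.0229) / ([NOCl])² = 4.60×10⁻⁴
[NOCl]² = 2.26 ⇒ [NOCl] = 1.50 mol/L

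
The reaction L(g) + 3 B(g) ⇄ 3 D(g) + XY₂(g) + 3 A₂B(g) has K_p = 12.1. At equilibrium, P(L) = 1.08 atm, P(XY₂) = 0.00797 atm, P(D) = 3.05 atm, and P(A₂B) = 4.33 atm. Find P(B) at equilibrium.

P(B) = 1.12 atm

At equilibrium, K_p = P(D)³·P(XY₂)·P(A₂B)³ / (P(L)·P(B)³) = 12.1.
(3.05)³·(0.00797)·(4.33)³ / ((1.08)·(P(B))³) = 12.1
P(B)³ = 1.40 ⇒ P(B) = 1.12 atm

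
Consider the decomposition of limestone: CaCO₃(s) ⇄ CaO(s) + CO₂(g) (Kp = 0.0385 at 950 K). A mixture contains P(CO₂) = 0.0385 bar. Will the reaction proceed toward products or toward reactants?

(CaCO₃, CaO are pure solids — omitted from Qp.)
Qp = P(CO₂) = 0.0385
Qp = 0.0385 = Kp, so the system is already at equilibrium.

at equilibrium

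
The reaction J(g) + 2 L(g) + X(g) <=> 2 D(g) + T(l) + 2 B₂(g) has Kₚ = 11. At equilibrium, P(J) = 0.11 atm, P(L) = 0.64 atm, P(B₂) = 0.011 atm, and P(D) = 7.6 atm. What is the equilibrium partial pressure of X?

(T is a pure liquid — omitted from Kₚ.)
At equilibrium, Kₚ = P(D)²·P(B₂)² / (P(J)·P(L)²·P(X)) = 11.
(7.6)²·(0.011)² / ((0.11)·(0.64)²·(P(X))) = 11
P(X) = 0.0141 = 0.014 atm

P(X) = 0.014 atm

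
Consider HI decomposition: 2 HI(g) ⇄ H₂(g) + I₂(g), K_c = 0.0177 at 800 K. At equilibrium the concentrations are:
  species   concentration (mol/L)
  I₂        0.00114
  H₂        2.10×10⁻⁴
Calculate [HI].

At equilibrium, K_c = [H₂]·[I₂] / [HI]² = 0.0177.
(2.10×10⁻⁴)·(0.00114) / ([HI])² = 0.0177
[HI]² = 1.35×10⁻⁵ ⇒ [HI] = 0.00368 mol/L

[HI] = 0.00368 mol/L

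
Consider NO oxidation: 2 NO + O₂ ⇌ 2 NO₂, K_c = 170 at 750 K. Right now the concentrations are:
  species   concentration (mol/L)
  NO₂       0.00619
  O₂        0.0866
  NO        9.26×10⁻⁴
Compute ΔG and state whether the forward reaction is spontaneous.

ΔG = 6.92 kJ/mol; the forward reaction is non-spontaneous

Q_c = [NO₂]² / ([NO]²·[O₂]) = (0.00619)² / ((9.26×10⁻⁴)²·(0.0866)) = 516
ΔG = RT ln(Q_c/K_c) = (8.314 J mol⁻¹ K⁻¹)(750 K) × ln(516/170)
   = (6.236 kJ/mol)(1.110) = 6.92 kJ/mol
ΔG > 0, so the forward reaction is non-spontaneous (proceeds in reverse).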